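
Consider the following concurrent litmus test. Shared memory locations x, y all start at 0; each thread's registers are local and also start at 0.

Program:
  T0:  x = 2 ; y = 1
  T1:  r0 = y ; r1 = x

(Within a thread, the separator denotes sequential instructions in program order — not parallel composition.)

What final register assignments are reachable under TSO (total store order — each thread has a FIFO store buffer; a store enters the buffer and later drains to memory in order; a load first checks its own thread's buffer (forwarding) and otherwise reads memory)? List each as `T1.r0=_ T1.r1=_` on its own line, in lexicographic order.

outcome vector order: (T1.r0,T1.r1)
|TSO outcomes| = 3

T1.r0=0 T1.r1=0
T1.r0=0 T1.r1=2
T1.r0=1 T1.r1=2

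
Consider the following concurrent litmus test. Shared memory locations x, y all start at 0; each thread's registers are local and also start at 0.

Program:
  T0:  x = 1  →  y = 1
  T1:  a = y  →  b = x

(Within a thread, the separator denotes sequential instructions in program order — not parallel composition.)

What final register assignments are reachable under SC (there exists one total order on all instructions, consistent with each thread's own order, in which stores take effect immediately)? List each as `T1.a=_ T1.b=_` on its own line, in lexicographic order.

T1.a=0 T1.b=0
T1.a=0 T1.b=1
T1.a=1 T1.b=1

outcome vector order: (T1.a,T1.b)
|SC outcomes| = 3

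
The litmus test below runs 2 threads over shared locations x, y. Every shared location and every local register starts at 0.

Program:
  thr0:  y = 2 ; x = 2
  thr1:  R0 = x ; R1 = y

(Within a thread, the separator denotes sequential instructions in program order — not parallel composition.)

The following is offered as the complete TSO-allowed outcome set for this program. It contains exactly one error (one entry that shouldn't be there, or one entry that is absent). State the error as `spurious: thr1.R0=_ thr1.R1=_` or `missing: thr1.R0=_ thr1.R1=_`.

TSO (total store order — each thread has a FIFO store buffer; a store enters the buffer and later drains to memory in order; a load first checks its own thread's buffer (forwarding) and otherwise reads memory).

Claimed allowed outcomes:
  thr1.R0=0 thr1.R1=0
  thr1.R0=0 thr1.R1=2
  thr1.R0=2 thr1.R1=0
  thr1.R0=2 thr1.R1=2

spurious: thr1.R0=2 thr1.R1=0

outcome vector order: (thr1.R0,thr1.R1)
TSO: 3 outcomes — {0/0 0/2 2/2}
claimed∖TSO = {2/0}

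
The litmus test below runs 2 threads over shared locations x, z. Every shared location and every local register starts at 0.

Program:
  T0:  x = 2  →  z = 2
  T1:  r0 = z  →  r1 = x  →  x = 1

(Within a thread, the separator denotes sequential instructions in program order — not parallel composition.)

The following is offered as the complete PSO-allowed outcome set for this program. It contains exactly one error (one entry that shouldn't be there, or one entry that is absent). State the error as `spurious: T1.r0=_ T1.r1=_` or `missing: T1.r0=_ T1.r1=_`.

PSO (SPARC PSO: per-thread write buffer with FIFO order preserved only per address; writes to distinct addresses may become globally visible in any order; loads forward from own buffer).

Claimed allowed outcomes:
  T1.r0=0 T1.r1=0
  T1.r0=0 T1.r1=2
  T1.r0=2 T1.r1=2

missing: T1.r0=2 T1.r1=0

outcome vector order: (T1.r0,T1.r1)
[PSO] allowed = {00; 02; 20; 22}
PSO∖claimed = {20}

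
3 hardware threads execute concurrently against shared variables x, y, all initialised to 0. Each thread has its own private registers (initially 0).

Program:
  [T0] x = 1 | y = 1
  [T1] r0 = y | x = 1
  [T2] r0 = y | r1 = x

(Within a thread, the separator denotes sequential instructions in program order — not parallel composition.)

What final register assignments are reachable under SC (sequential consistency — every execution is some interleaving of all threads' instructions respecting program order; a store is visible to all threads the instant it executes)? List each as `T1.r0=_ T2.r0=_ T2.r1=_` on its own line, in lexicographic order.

T1.r0=0 T2.r0=0 T2.r1=0
T1.r0=0 T2.r0=0 T2.r1=1
T1.r0=0 T2.r0=1 T2.r1=1
T1.r0=1 T2.r0=0 T2.r1=0
T1.r0=1 T2.r0=0 T2.r1=1
T1.r0=1 T2.r0=1 T2.r1=1

outcome vector order: (T1.r0,T2.r0,T2.r1)
|SC outcomes| = 6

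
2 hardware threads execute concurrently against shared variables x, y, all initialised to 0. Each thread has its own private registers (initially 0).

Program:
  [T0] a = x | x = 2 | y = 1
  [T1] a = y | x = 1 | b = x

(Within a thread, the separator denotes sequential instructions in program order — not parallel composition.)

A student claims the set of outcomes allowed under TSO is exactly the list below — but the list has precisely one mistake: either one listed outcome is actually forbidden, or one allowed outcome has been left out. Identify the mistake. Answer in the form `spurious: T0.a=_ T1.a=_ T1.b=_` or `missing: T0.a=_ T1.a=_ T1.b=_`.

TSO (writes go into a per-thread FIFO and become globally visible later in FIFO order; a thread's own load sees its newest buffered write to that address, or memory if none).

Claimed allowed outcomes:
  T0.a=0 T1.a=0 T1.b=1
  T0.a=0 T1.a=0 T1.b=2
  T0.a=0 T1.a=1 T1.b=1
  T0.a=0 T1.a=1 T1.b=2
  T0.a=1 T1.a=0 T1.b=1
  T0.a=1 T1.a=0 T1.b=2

spurious: T0.a=0 T1.a=1 T1.b=2

outcome vector order: (T0.a,T1.a,T1.b)
TSO (5): <0 0 1> <0 0 2> <0 1 1> <1 0 1> <1 0 2>
claimed∖TSO = {<0 1 2>}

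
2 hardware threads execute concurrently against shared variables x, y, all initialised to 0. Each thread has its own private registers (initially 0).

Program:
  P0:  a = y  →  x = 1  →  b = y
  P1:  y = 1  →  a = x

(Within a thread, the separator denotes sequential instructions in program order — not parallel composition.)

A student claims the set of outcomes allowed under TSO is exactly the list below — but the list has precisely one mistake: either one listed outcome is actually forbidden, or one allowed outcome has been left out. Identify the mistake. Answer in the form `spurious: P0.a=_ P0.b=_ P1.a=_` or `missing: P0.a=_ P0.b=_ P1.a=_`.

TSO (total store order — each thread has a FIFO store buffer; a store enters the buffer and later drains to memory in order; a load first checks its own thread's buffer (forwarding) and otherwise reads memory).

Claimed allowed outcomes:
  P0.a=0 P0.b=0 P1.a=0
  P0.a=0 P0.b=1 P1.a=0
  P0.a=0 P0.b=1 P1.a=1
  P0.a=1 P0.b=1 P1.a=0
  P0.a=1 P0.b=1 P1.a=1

missing: P0.a=0 P0.b=0 P1.a=1

outcome vector order: (P0.a,P0.b,P1.a)
[TSO] allowed = {0/0/0, 0/0/1, 0/1/0, 0/1/1, 1/1/0, 1/1/1}
TSO∖claimed = {0/0/1}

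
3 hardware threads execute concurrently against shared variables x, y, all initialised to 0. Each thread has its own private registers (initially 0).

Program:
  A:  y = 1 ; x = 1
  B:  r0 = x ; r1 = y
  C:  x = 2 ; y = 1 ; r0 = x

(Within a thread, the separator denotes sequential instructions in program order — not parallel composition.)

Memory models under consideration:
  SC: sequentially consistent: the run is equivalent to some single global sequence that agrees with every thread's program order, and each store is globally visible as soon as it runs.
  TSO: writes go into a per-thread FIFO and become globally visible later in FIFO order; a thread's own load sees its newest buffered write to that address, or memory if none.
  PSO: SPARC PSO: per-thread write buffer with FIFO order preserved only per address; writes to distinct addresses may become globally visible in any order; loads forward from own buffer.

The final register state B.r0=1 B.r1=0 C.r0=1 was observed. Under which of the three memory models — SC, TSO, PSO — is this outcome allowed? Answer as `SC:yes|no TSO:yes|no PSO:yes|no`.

SC:no TSO:no PSO:yes

outcome vector order: (B.r0,B.r1,C.r0)
under SC → 001, 002, 011, 012, 111, 112, 201, 202, 211, 212
under TSO → 001, 002, 011, 012, 111, 112, 201, 202, 211, 212
under PSO → 001, 002, 011, 012, 101, 102, 111, 112, 201, 202, 211, 212
target 101 ∈ {PSO}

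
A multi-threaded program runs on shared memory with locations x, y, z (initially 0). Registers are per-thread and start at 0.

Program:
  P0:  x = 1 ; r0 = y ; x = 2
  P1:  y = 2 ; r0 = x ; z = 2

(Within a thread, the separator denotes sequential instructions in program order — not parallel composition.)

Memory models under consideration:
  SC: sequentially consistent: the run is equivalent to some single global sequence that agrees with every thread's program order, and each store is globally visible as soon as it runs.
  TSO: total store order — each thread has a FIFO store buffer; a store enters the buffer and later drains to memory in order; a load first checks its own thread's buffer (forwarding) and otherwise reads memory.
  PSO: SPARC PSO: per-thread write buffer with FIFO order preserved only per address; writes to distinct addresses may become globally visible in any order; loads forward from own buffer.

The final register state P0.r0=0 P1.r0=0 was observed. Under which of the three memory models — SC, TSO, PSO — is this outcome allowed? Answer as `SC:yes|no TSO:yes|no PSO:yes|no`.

outcome vector order: (P0.r0,P1.r0)
SC: 5 outcomes — {<0 1>, <0 2>, <2 0>, <2 1>, <2 2>}
TSO: 6 outcomes — {<0 0>, <0 1>, <0 2>, <2 0>, <2 1>, <2 2>}
PSO: 6 outcomes — {<0 0>, <0 1>, <0 2>, <2 0>, <2 1>, <2 2>}
target <0 0> ∈ {TSO,PSO}

SC:no TSO:yes PSO:yes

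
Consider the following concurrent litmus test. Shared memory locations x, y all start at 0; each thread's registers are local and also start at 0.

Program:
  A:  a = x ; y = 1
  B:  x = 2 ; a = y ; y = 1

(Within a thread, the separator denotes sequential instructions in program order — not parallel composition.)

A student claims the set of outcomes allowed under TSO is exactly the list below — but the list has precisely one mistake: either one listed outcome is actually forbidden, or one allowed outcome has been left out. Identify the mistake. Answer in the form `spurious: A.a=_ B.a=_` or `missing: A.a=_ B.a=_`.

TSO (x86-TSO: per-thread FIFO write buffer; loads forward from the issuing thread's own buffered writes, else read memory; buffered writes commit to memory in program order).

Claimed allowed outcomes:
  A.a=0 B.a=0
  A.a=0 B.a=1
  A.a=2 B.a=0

outcome vector order: (A.a,B.a)
[TSO] allowed = {<0 0> <0 1> <2 0> <2 1>}
TSO∖claimed = {<2 1>}

missing: A.a=2 B.a=1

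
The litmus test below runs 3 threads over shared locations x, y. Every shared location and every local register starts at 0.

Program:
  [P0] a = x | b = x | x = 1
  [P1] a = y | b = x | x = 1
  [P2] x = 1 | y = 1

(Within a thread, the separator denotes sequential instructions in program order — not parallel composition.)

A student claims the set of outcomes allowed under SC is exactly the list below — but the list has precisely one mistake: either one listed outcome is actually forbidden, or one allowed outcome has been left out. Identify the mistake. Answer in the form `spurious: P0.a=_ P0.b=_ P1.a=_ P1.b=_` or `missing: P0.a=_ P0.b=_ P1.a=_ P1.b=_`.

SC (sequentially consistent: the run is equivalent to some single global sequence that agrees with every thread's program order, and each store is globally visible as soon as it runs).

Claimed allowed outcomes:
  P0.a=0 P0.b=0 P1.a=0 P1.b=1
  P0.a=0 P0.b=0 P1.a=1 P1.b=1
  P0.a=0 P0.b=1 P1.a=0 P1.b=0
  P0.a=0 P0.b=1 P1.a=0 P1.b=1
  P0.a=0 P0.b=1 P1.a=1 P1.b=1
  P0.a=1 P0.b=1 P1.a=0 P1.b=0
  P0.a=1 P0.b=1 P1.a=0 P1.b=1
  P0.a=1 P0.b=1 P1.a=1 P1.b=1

outcome vector order: (P0.a,P0.b,P1.a,P1.b)
under SC → (0,0,0,0); (0,0,0,1); (0,0,1,1); (0,1,0,0); (0,1,0,1); (0,1,1,1); (1,1,0,0); (1,1,0,1); (1,1,1,1)
SC∖claimed = {(0,0,0,0)}

missing: P0.a=0 P0.b=0 P1.a=0 P1.b=0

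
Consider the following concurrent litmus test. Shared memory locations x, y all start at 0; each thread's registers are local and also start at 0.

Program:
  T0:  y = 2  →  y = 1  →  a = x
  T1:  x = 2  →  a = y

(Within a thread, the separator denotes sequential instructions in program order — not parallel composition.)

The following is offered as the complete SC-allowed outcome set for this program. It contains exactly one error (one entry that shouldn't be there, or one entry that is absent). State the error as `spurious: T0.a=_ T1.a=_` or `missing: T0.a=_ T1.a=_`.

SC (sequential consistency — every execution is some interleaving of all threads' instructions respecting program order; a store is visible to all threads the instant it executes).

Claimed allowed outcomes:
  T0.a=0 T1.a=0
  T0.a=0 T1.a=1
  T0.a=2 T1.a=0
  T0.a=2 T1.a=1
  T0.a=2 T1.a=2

outcome vector order: (T0.a,T1.a)
under SC → <0 1>; <2 0>; <2 1>; <2 2>
claimed∖SC = {<0 0>}

spurious: T0.a=0 T1.a=0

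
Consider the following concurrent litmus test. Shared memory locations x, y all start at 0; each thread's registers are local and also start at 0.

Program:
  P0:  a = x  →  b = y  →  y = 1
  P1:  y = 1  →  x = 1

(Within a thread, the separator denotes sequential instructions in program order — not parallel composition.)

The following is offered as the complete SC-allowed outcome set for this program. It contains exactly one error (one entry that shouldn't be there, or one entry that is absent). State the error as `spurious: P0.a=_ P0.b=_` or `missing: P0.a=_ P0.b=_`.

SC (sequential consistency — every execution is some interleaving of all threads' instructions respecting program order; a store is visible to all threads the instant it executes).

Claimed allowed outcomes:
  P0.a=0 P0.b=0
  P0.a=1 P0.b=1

missing: P0.a=0 P0.b=1

outcome vector order: (P0.a,P0.b)
SC: 3 outcomes — {<0 0> <0 1> <1 1>}
SC∖claimed = {<0 1>}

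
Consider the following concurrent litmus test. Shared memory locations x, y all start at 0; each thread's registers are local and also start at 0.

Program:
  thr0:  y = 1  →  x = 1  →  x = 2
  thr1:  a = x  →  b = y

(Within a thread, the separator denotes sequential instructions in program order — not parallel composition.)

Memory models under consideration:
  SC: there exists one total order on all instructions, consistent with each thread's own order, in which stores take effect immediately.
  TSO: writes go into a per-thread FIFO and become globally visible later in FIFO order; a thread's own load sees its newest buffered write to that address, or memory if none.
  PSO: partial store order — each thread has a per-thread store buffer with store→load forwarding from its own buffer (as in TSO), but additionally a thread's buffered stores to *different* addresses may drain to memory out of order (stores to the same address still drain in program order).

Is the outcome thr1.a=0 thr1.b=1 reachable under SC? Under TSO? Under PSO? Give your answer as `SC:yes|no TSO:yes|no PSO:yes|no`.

SC:yes TSO:yes PSO:yes

outcome vector order: (thr1.a,thr1.b)
[SC] allowed = {(0,0), (0,1), (1,1), (2,1)}
[TSO] allowed = {(0,0), (0,1), (1,1), (2,1)}
[PSO] allowed = {(0,0), (0,1), (1,0), (1,1), (2,0), (2,1)}
target (0,1) ∈ {SC,TSO,PSO}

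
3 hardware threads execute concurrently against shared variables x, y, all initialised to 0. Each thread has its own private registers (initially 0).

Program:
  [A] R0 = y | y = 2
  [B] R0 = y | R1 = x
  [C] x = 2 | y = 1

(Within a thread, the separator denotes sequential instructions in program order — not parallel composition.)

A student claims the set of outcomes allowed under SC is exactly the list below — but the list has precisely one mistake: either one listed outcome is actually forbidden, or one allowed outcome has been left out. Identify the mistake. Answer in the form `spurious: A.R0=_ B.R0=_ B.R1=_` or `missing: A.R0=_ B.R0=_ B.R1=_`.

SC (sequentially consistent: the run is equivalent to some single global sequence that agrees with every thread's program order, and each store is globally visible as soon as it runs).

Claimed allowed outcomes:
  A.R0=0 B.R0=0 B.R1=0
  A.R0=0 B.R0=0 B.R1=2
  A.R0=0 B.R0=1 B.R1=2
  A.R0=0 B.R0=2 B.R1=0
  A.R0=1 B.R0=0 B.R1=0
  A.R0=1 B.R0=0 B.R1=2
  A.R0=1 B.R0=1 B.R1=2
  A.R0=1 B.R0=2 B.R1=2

missing: A.R0=0 B.R0=2 B.R1=2

outcome vector order: (A.R0,B.R0,B.R1)
SC: 9 outcomes — {(0,0,0); (0,0,2); (0,1,2); (0,2,0); (0,2,2); (1,0,0); (1,0,2); (1,1,2); (1,2,2)}
SC∖claimed = {(0,2,2)}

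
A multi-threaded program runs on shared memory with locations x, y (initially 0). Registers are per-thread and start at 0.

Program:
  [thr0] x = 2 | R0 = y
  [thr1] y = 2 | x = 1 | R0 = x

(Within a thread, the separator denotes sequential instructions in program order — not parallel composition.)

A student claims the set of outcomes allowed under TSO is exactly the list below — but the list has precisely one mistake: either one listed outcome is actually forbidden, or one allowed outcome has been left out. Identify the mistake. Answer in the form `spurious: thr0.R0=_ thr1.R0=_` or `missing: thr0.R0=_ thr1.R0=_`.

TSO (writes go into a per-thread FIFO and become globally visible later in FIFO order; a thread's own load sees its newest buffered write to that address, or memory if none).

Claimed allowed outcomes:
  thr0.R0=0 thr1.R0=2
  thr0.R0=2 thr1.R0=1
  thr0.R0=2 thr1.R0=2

missing: thr0.R0=0 thr1.R0=1

outcome vector order: (thr0.R0,thr1.R0)
[TSO] allowed = {<0 1>, <0 2>, <2 1>, <2 2>}
TSO∖claimed = {<0 1>}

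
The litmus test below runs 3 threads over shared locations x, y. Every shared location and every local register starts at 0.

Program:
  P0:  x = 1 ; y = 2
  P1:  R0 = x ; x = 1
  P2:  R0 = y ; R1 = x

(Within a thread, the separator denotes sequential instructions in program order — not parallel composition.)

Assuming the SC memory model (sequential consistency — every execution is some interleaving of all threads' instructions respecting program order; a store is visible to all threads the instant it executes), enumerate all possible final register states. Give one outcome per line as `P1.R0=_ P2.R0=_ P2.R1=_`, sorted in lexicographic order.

outcome vector order: (P1.R0,P2.R0,P2.R1)
|SC outcomes| = 6

P1.R0=0 P2.R0=0 P2.R1=0
P1.R0=0 P2.R0=0 P2.R1=1
P1.R0=0 P2.R0=2 P2.R1=1
P1.R0=1 P2.R0=0 P2.R1=0
P1.R0=1 P2.R0=0 P2.R1=1
P1.R0=1 P2.R0=2 P2.R1=1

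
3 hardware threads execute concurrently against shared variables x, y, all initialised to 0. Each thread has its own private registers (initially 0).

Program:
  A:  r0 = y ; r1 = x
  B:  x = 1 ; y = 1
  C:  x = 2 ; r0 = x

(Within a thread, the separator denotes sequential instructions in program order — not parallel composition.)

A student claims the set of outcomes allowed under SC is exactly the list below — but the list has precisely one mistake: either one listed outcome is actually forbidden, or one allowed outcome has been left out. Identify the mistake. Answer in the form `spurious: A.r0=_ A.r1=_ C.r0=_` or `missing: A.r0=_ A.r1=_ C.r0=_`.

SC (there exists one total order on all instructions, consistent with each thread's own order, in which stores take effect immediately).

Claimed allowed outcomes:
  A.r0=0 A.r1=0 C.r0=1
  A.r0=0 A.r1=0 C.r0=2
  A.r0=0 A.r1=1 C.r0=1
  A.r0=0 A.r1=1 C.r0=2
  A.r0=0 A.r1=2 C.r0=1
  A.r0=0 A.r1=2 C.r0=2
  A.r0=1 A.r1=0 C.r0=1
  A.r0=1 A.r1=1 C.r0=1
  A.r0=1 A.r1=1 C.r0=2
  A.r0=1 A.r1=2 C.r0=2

spurious: A.r0=1 A.r1=0 C.r0=1

outcome vector order: (A.r0,A.r1,C.r0)
under SC → (0,0,1), (0,0,2), (0,1,1), (0,1,2), (0,2,1), (0,2,2), (1,1,1), (1,1,2), (1,2,2)
claimed∖SC = {(1,0,1)}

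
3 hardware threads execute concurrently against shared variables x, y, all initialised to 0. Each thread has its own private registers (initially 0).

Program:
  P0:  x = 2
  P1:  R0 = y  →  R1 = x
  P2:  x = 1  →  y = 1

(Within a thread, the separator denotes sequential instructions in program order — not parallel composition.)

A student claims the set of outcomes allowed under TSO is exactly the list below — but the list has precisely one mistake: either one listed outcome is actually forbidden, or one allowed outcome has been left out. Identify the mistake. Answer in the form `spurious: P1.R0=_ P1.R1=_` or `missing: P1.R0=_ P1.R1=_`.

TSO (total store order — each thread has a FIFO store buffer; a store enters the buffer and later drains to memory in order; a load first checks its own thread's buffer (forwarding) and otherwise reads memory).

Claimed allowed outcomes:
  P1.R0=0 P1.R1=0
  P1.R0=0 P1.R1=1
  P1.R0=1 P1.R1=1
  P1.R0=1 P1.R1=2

outcome vector order: (P1.R0,P1.R1)
TSO (5): 0/0; 0/1; 0/2; 1/1; 1/2
TSO∖claimed = {0/2}

missing: P1.R0=0 P1.R1=2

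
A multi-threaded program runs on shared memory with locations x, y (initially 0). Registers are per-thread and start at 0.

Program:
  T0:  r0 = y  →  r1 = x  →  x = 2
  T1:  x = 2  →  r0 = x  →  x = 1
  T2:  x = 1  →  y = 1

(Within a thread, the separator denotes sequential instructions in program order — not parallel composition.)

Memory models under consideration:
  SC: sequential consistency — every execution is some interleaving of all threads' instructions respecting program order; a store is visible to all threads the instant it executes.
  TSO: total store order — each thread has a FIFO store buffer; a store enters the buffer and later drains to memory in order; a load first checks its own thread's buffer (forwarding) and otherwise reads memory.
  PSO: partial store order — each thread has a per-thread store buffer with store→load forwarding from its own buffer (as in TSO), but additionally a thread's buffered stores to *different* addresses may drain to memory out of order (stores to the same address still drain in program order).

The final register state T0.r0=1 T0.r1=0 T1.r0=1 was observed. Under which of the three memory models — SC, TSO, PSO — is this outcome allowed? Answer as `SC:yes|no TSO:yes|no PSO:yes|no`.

outcome vector order: (T0.r0,T0.r1,T1.r0)
SC: 9 outcomes — {0/0/1; 0/0/2; 0/1/1; 0/1/2; 0/2/1; 0/2/2; 1/1/1; 1/1/2; 1/2/2}
TSO: 9 outcomes — {0/0/1; 0/0/2; 0/1/1; 0/1/2; 0/2/1; 0/2/2; 1/1/1; 1/1/2; 1/2/2}
PSO: 12 outcomes — {0/0/1; 0/0/2; 0/1/1; 0/1/2; 0/2/1; 0/2/2; 1/0/1; 1/0/2; 1/1/1; 1/1/2; 1/2/1; 1/2/2}
target 1/0/1 ∈ {PSO}

SC:no TSO:no PSO:yes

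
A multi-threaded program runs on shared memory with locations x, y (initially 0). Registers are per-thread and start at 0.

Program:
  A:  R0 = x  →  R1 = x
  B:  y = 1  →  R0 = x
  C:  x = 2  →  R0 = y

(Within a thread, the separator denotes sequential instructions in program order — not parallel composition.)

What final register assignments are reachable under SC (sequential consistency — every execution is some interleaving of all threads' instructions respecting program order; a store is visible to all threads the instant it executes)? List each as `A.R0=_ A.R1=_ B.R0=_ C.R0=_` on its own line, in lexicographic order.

A.R0=0 A.R1=0 B.R0=0 C.R0=1
A.R0=0 A.R1=0 B.R0=2 C.R0=0
A.R0=0 A.R1=0 B.R0=2 C.R0=1
A.R0=0 A.R1=2 B.R0=0 C.R0=1
A.R0=0 A.R1=2 B.R0=2 C.R0=0
A.R0=0 A.R1=2 B.R0=2 C.R0=1
A.R0=2 A.R1=2 B.R0=0 C.R0=1
A.R0=2 A.R1=2 B.R0=2 C.R0=0
A.R0=2 A.R1=2 B.R0=2 C.R0=1

outcome vector order: (A.R0,A.R1,B.R0,C.R0)
|SC outcomes| = 9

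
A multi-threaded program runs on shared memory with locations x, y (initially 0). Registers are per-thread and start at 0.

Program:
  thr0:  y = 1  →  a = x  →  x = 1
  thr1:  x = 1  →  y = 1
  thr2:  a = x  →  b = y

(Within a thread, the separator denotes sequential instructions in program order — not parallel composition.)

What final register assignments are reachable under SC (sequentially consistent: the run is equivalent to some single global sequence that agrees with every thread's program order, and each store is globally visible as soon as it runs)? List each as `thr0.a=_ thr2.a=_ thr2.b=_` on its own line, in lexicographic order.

thr0.a=0 thr2.a=0 thr2.b=0
thr0.a=0 thr2.a=0 thr2.b=1
thr0.a=0 thr2.a=1 thr2.b=1
thr0.a=1 thr2.a=0 thr2.b=0
thr0.a=1 thr2.a=0 thr2.b=1
thr0.a=1 thr2.a=1 thr2.b=0
thr0.a=1 thr2.a=1 thr2.b=1

outcome vector order: (thr0.a,thr2.a,thr2.b)
|SC outcomes| = 7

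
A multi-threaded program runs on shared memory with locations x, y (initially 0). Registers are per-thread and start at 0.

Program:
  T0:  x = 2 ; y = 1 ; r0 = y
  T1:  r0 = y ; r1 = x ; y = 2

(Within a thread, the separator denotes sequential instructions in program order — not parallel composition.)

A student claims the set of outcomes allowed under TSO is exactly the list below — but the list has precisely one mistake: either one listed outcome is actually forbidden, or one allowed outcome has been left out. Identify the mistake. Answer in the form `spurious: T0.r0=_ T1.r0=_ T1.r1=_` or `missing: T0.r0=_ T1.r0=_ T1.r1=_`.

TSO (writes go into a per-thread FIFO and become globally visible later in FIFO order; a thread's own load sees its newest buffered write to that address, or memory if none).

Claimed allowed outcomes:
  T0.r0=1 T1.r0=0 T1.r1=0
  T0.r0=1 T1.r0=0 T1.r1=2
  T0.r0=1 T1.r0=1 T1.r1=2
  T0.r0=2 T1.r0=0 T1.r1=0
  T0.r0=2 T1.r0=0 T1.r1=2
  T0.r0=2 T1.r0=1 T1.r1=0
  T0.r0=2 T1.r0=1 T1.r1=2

outcome vector order: (T0.r0,T1.r0,T1.r1)
TSO: 6 outcomes — {1/0/0; 1/0/2; 1/1/2; 2/0/0; 2/0/2; 2/1/2}
claimed∖TSO = {2/1/0}

spurious: T0.r0=2 T1.r0=1 T1.r1=0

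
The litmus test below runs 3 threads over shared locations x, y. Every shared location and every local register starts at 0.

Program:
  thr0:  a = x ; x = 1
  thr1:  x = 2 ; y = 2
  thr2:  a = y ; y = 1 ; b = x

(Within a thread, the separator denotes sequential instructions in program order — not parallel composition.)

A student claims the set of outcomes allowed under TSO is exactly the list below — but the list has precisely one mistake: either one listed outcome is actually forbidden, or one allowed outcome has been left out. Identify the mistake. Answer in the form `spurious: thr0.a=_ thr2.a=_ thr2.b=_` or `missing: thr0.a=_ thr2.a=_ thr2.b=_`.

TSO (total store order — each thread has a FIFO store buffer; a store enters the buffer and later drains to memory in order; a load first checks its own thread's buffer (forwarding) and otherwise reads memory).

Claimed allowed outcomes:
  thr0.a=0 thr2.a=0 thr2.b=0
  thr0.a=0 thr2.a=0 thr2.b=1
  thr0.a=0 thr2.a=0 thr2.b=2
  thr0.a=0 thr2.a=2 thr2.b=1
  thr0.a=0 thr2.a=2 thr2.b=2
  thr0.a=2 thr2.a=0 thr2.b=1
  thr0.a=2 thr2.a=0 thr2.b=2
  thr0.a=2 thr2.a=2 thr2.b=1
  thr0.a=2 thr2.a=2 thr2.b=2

outcome vector order: (thr0.a,thr2.a,thr2.b)
TSO (10): (0,0,0); (0,0,1); (0,0,2); (0,2,1); (0,2,2); (2,0,0); (2,0,1); (2,0,2); (2,2,1); (2,2,2)
TSO∖claimed = {(2,0,0)}

missing: thr0.a=2 thr2.a=0 thr2.b=0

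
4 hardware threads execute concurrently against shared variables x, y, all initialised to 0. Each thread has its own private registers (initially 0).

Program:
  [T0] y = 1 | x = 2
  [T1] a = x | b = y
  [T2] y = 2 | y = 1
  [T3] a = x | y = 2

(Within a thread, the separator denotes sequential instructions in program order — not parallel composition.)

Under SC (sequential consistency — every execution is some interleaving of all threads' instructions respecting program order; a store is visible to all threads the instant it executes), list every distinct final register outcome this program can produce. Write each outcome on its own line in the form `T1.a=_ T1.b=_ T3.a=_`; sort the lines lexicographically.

T1.a=0 T1.b=0 T3.a=0
T1.a=0 T1.b=0 T3.a=2
T1.a=0 T1.b=1 T3.a=0
T1.a=0 T1.b=1 T3.a=2
T1.a=0 T1.b=2 T3.a=0
T1.a=0 T1.b=2 T3.a=2
T1.a=2 T1.b=1 T3.a=0
T1.a=2 T1.b=1 T3.a=2
T1.a=2 T1.b=2 T3.a=0
T1.a=2 T1.b=2 T3.a=2

outcome vector order: (T1.a,T1.b,T3.a)
|SC outcomes| = 10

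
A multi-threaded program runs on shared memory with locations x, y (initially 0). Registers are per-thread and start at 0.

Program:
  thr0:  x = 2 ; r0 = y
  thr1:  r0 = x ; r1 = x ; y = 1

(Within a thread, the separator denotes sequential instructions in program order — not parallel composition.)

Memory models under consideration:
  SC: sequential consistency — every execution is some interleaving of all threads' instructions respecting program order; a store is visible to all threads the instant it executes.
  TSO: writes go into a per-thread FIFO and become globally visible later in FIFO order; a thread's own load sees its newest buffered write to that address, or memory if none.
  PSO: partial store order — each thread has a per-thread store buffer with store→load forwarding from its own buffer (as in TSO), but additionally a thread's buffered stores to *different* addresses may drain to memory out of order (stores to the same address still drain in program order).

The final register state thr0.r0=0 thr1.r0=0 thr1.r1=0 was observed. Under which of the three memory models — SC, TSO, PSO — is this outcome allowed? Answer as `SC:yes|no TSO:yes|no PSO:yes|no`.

SC:yes TSO:yes PSO:yes

outcome vector order: (thr0.r0,thr1.r0,thr1.r1)
SC: 6 outcomes — {<0 0 0>; <0 0 2>; <0 2 2>; <1 0 0>; <1 0 2>; <1 2 2>}
TSO: 6 outcomes — {<0 0 0>; <0 0 2>; <0 2 2>; <1 0 0>; <1 0 2>; <1 2 2>}
PSO: 6 outcomes — {<0 0 0>; <0 0 2>; <0 2 2>; <1 0 0>; <1 0 2>; <1 2 2>}
target <0 0 0> ∈ {SC,TSO,PSO}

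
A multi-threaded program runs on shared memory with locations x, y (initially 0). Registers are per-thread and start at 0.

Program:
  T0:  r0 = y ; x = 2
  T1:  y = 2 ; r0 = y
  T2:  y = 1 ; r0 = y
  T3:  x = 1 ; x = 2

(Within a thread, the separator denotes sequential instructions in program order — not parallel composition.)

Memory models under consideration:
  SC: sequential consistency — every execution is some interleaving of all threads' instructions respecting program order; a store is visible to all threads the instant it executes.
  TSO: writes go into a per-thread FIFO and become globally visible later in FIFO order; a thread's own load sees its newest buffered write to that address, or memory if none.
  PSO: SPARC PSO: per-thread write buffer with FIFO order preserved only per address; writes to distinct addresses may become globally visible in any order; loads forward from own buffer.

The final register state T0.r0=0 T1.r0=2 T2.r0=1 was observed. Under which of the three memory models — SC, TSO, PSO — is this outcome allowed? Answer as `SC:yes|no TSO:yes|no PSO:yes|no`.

SC:yes TSO:yes PSO:yes

outcome vector order: (T0.r0,T1.r0,T2.r0)
under SC → 0/1/1 0/2/1 0/2/2 1/1/1 1/2/1 1/2/2 2/1/1 2/2/1 2/2/2
under TSO → 0/1/1 0/2/1 0/2/2 1/1/1 1/2/1 1/2/2 2/1/1 2/2/1 2/2/2
under PSO → 0/1/1 0/2/1 0/2/2 1/1/1 1/2/1 1/2/2 2/1/1 2/2/1 2/2/2
target 0/2/1 ∈ {SC,TSO,PSO}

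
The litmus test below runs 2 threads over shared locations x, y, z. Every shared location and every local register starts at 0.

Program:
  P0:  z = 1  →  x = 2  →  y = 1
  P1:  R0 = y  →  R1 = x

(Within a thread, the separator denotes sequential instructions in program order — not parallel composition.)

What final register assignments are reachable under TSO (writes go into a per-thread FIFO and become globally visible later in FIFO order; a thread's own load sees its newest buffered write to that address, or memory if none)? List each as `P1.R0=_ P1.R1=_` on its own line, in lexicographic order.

P1.R0=0 P1.R1=0
P1.R0=0 P1.R1=2
P1.R0=1 P1.R1=2

outcome vector order: (P1.R0,P1.R1)
|TSO outcomes| = 3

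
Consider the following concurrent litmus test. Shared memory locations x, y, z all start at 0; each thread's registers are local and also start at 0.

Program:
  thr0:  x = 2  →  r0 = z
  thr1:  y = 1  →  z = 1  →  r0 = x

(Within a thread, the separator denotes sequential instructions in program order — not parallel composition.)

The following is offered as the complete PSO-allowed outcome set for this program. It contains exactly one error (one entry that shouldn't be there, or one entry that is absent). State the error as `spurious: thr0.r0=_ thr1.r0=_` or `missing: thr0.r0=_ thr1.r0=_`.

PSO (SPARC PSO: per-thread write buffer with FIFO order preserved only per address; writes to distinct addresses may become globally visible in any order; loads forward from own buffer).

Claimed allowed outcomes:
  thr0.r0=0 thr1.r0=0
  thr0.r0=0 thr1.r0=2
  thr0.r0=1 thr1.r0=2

missing: thr0.r0=1 thr1.r0=0

outcome vector order: (thr0.r0,thr1.r0)
PSO (4): 00 02 10 12
PSO∖claimed = {10}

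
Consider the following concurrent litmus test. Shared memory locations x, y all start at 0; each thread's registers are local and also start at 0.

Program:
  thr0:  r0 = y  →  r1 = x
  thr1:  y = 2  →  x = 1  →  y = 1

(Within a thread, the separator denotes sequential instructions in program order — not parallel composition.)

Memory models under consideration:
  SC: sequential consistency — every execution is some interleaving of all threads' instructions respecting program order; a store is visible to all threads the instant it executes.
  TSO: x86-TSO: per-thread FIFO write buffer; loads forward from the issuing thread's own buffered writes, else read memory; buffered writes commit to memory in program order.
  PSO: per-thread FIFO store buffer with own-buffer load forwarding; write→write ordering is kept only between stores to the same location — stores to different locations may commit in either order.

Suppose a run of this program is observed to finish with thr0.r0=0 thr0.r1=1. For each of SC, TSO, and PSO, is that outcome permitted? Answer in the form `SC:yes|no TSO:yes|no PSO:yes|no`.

outcome vector order: (thr0.r0,thr0.r1)
SC (5): <0 0>, <0 1>, <1 1>, <2 0>, <2 1>
TSO (5): <0 0>, <0 1>, <1 1>, <2 0>, <2 1>
PSO (6): <0 0>, <0 1>, <1 0>, <1 1>, <2 0>, <2 1>
target <0 1> ∈ {SC,TSO,PSO}

SC:yes TSO:yes PSO:yes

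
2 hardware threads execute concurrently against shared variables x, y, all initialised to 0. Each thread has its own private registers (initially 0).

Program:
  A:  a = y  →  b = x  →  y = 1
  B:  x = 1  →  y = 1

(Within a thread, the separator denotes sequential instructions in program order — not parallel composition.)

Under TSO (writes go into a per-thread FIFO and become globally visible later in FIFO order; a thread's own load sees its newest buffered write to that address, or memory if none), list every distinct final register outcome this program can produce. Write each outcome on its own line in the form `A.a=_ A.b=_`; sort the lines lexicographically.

A.a=0 A.b=0
A.a=0 A.b=1
A.a=1 A.b=1

outcome vector order: (A.a,A.b)
|TSO outcomes| = 3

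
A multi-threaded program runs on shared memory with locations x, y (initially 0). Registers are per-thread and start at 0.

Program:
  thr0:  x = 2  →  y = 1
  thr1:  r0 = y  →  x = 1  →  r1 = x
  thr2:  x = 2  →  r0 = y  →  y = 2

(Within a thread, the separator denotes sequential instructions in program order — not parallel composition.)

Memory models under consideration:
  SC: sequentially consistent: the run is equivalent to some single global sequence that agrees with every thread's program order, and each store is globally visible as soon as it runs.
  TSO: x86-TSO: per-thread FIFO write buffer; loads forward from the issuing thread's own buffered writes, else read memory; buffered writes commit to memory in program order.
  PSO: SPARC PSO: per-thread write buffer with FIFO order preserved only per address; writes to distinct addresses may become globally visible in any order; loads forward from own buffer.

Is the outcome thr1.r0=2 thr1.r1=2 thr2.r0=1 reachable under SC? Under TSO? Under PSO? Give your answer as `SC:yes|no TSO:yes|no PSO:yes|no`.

SC:no TSO:no PSO:yes

outcome vector order: (thr1.r0,thr1.r1,thr2.r0)
SC (10): <0 1 0>, <0 1 1>, <0 2 0>, <0 2 1>, <1 1 0>, <1 1 1>, <1 2 1>, <2 1 0>, <2 1 1>, <2 2 0>
TSO (11): <0 1 0>, <0 1 1>, <0 2 0>, <0 2 1>, <1 1 0>, <1 1 1>, <1 2 0>, <1 2 1>, <2 1 0>, <2 1 1>, <2 2 0>
PSO (12): <0 1 0>, <0 1 1>, <0 2 0>, <0 2 1>, <1 1 0>, <1 1 1>, <1 2 0>, <1 2 1>, <2 1 0>, <2 1 1>, <2 2 0>, <2 2 1>
target <2 2 1> ∈ {PSO}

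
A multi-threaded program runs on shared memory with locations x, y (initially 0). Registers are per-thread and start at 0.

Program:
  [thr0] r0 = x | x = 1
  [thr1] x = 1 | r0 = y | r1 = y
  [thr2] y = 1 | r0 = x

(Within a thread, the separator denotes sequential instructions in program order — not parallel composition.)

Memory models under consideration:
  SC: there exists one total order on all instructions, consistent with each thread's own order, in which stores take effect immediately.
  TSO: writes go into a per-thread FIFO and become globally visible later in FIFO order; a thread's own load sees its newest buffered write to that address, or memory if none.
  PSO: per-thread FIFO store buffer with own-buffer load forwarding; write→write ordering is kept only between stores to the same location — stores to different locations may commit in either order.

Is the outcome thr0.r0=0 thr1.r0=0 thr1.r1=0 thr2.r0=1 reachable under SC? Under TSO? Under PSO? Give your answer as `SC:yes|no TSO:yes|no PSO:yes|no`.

outcome vector order: (thr0.r0,thr1.r0,thr1.r1,thr2.r0)
under SC → 0/0/0/1, 0/0/1/1, 0/1/1/0, 0/1/1/1, 1/0/0/1, 1/0/1/1, 1/1/1/0, 1/1/1/1
under TSO → 0/0/0/0, 0/0/0/1, 0/0/1/0, 0/0/1/1, 0/1/1/0, 0/1/1/1, 1/0/0/0, 1/0/0/1, 1/0/1/0, 1/0/1/1, 1/1/1/0, 1/1/1/1
under PSO → 0/0/0/0, 0/0/0/1, 0/0/1/0, 0/0/1/1, 0/1/1/0, 0/1/1/1, 1/0/0/0, 1/0/0/1, 1/0/1/0, 1/0/1/1, 1/1/1/0, 1/1/1/1
target 0/0/0/1 ∈ {SC,TSO,PSO}

SC:yes TSO:yes PSO:yes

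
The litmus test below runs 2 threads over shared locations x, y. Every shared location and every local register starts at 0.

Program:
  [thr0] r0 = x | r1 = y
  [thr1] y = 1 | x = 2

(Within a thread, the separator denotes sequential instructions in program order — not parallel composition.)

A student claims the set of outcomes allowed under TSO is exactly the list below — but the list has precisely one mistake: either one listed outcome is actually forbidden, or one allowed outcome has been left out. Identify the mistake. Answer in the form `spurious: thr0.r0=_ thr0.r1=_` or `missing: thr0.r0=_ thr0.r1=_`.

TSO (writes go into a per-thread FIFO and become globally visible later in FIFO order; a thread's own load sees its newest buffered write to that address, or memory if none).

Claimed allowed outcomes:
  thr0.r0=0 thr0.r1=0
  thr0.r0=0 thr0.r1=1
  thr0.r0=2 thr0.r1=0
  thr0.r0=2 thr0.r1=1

outcome vector order: (thr0.r0,thr0.r1)
[TSO] allowed = {00, 01, 21}
claimed∖TSO = {20}

spurious: thr0.r0=2 thr0.r1=0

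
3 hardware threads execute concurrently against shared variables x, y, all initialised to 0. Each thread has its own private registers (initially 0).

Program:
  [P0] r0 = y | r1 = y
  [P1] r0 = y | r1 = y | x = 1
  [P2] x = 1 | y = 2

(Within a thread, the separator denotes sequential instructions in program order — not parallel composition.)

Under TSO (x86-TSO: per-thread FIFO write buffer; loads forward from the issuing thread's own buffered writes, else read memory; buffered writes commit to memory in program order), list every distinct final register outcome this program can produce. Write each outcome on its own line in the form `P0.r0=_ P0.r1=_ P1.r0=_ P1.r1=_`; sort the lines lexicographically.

outcome vector order: (P0.r0,P0.r1,P1.r0,P1.r1)
|TSO outcomes| = 9

P0.r0=0 P0.r1=0 P1.r0=0 P1.r1=0
P0.r0=0 P0.r1=0 P1.r0=0 P1.r1=2
P0.r0=0 P0.r1=0 P1.r0=2 P1.r1=2
P0.r0=0 P0.r1=2 P1.r0=0 P1.r1=0
P0.r0=0 P0.r1=2 P1.r0=0 P1.r1=2
P0.r0=0 P0.r1=2 P1.r0=2 P1.r1=2
P0.r0=2 P0.r1=2 P1.r0=0 P1.r1=0
P0.r0=2 P0.r1=2 P1.r0=0 P1.r1=2
P0.r0=2 P0.r1=2 P1.r0=2 P1.r1=2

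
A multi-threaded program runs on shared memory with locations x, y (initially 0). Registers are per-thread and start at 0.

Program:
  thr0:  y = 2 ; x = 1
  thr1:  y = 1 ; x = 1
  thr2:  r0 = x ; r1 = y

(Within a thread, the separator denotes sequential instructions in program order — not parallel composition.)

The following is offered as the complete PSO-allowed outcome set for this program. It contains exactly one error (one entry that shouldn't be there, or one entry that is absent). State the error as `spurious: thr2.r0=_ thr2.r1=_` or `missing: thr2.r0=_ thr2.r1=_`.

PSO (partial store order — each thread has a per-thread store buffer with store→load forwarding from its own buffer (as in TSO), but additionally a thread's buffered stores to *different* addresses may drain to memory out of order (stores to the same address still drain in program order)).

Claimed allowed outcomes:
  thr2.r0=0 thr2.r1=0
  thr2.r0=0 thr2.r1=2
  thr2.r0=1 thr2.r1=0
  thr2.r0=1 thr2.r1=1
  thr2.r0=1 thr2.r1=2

outcome vector order: (thr2.r0,thr2.r1)
[PSO] allowed = {<0 0>, <0 1>, <0 2>, <1 0>, <1 1>, <1 2>}
PSO∖claimed = {<0 1>}

missing: thr2.r0=0 thr2.r1=1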